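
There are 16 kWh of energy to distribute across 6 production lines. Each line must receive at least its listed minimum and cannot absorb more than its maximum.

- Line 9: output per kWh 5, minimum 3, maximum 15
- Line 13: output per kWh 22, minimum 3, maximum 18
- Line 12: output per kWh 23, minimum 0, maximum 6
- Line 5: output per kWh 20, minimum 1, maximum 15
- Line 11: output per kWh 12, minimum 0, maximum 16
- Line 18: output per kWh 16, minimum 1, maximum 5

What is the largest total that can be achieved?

Meeting every minimum uses 3+3+0+1+0+1 = 8 kWh, leaving 8.
Order the production lines by output per kWh: Line 12 23 > Line 13 22 > Line 5 20 > Line 18 16 > Line 11 12 > Line 9 5.
Line 12: +6 to 6 (cap) ; 2 left.
Line 13: +2 (room for 15) → 5. Pool exhausted.
Total = 5×3 + 22×5 + 23×6 + 20×1 + 16×1 = 299.

299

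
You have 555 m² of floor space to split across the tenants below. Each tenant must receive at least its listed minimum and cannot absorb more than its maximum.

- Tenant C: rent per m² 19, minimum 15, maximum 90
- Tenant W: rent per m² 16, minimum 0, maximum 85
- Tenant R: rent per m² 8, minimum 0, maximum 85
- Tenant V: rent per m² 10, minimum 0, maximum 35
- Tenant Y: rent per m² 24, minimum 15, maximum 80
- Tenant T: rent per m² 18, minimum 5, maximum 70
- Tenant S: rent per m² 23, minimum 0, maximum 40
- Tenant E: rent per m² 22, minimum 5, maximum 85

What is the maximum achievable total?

9950

Meeting every minimum uses 15+0+0+0+15+5+0+5 = 40 m², leaving 515.
Order the tenants by rent per m²: Tenant Y 24 > Tenant S 23 > Tenant E 22 > Tenant C 19 > Tenant T 18 > Tenant W 16 > Tenant V 10 > Tenant R 8.
Tenant Y takes 65 more to reach its cap of 80 ; 450 left.
Give Tenant S 40 more to hit its cap of 40 ; 410 left.
Give Tenant E 80 more to hit its cap of 85 ; 330 left.
Tenant C: +75 to 90 (cap) ; 255 left.
Tenant T: +65 to 70 (cap) ; 190 left.
Tenant W takes 85 more to reach its cap of 85 ; 105 left.
Give Tenant V 35 more to hit its cap of 35 ; 70 left.
Only 70 left; Tenant R takes them to reach 70.
Total = 19×90 + 16×85 + 8×70 + 10×35 + 24×80 + 18×70 + 23×40 + 22×85 = 9950.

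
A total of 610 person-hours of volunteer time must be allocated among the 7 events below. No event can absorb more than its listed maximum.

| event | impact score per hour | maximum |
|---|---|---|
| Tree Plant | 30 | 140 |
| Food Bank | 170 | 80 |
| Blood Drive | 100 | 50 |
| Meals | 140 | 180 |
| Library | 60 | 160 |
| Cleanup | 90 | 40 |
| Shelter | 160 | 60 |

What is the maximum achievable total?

67800

Order the events by impact score per hour: Food Bank 170 > Shelter 160 > Meals 140 > Blood Drive 100 > Cleanup 90 > Library 60 > Tree Plant 30.
Give Food Bank 80 to hit its cap of 80 ; 530 left.
Give Shelter 60 to hit its cap of 60 ; 470 left.
Give Meals 180 to hit its cap of 180 ; 290 left.
Give Blood Drive 50 to hit its cap of 50 ; 240 left.
Cleanup: +40 to 40 (cap) ; 200 left.
Library takes 160 to reach its cap of 160 ; 40 left.
Only 40 left; Tree Plant takes them to reach 40.
Total = 30×40 + 170×80 + 100×50 + 140×180 + 60×160 + 90×40 + 160×60 = 67800.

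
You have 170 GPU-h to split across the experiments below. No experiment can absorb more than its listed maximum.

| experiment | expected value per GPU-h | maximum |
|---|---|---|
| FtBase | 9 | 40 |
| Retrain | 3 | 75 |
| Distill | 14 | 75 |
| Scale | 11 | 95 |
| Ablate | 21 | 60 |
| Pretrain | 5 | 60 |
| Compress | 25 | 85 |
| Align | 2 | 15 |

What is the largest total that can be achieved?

3735

Rank by expected value per GPU-h: Compress 25 > Ablate 21 > Distill 14 > Scale 11 > FtBase 9 > Pretrain 5 > Retrain 3 > Align 2.
Give Compress 85 to hit its cap of 85 ; 85 left.
Ablate takes 60 to reach its cap of 60 ; 25 left.
Only 25 left; Distill takes them to reach 25.
Total = 14×25 + 21×60 + 25×85 = 3735.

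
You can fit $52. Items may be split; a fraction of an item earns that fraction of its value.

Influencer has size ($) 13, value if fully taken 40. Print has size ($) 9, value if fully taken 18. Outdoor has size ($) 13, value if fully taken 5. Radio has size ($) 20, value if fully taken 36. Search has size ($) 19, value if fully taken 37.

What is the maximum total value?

Rank by value-to-size ratio: Influencer 40/13≈3.08, Print 18/9≈2, Search 37/19≈1.95, Radio 36/20≈1.8, Outdoor 5/13≈0.385.
All 13 $ of Influencer fit (value 40) — 39 remain.
Take all of Print (9 $, value 18) — 30 $ left.
All 19 $ of Search fit (value 37) — 11 remain.
Only 11 $ remain; take 11/20 of Radio for value 36×11/20 = 19.8.
Total value = 114.8.

114.8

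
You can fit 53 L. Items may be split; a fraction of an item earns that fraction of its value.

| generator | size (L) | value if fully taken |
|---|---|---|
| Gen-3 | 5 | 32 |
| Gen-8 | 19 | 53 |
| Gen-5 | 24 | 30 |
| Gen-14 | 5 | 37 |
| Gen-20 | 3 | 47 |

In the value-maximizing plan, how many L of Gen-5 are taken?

21

Sort by value density: Gen-20 47/3≈15.7, Gen-14 37/5≈7.4, Gen-3 32/5≈6.4, Gen-8 53/19≈2.79, Gen-5 30/24≈1.25.
All 3 L of Gen-20 fit (value 47) → 50 remain.
Gen-14: take in full, 5 L for value 37 → 45 left.
All 5 L of Gen-3 fit (value 32) → 40 remain.
Gen-8: take in full, 19 L for value 53 → 21 left.
Only 21 L remain; take 21/24 of Gen-5 for value 30×21/24 = 26.25.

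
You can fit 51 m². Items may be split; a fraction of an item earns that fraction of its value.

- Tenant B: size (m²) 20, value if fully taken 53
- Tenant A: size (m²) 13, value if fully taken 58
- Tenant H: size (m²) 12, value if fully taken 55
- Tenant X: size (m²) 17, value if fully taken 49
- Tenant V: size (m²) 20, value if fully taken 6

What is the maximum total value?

185.85

Rank by value-to-size ratio: Tenant H 55/12≈4.58, Tenant A 58/13≈4.46, Tenant X 49/17≈2.88, Tenant B 53/20≈2.65, Tenant V 6/20≈0.3.
Take all of Tenant H (12 m², value 55) → 39 m² left.
Take all of Tenant A (13 m², value 58) → 26 m² left.
Tenant X: take in full, 17 m² for value 49 → 9 left.
Only 9 m² remain; take 9/20 of Tenant B for value 53×9/20 = 23.85.
Total value = 185.85.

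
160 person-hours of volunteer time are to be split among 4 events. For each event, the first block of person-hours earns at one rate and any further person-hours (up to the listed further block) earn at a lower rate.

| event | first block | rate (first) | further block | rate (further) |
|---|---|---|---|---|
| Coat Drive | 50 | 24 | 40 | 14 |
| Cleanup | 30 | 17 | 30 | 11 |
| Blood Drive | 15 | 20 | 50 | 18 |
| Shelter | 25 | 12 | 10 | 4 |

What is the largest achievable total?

Rank every tier by rate: Coat Drive/first 24 > Blood Drive/first 20 > Blood Drive/second 18 > Cleanup/first 17 > Coat Drive/second 14 > Shelter/first 12 > Cleanup/second 11 > Shelter/second 4.
Coat Drive first at 24: fill all 50 → 110 left.
Blood Drive/first (20): +15 → 95 left.
Fill Blood Drive second block (50 at 18) → 45 left.
Fill Cleanup first block (30 at 17) → 15 left.
15 remain; put them into Coat Drive second at 14.
Total = 24×50 + 20×15 + 18×50 + 17×30 + 14×15 = 3120.

3120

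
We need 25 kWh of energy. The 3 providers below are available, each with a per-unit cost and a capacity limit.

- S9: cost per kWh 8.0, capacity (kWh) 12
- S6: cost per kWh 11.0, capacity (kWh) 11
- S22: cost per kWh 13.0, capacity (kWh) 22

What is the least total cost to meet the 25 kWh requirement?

243

Cheapest first:
S9 at 8.0: take all 12 kWh — 13 still needed.
Take 11 from S6 at 11.0 — need 2 more.
Take 2 from S22 at 13.0 to finish.
Cost = 12×8.0 + 11×11.0 + 2×13.0 = 243.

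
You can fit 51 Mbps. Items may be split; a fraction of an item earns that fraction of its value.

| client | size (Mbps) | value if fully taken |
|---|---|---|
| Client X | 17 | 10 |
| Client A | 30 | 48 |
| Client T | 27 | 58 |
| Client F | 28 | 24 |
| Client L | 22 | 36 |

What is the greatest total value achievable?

Sort by value density: Client T 58/27≈2.15, Client L 36/22≈1.64, Client A 48/30≈1.6, Client F 24/28≈0.857, Client X 10/17≈0.588.
Client T: take in full, 27 Mbps for value 58 → 24 left.
Client L: take in full, 22 Mbps for value 36 → 2 left.
Fill the last 2 Mbps with part of Client A: 2/30 of it earns 3.2.
Total value = 97.2.

97.2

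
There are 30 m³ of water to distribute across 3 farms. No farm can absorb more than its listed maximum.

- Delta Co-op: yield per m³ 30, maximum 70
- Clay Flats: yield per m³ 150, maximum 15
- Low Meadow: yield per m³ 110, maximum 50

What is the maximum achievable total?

3900

Order the farms by yield per m³: Clay Flats 150 > Low Meadow 110 > Delta Co-op 30.
Clay Flats takes 15 to reach its cap of 15 — 15 left.
Only 15 left; Low Meadow takes them to reach 15.
Total = 150×15 + 110×15 = 3900.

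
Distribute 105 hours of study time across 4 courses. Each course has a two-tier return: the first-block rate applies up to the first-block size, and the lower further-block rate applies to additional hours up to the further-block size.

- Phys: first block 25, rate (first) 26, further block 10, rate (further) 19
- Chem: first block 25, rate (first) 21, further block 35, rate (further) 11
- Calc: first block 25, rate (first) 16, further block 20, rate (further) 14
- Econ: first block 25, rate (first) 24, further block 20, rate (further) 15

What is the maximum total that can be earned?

2285

Rank every tier by rate: Phys/tier1 26 > Econ/tier1 24 > Chem/tier1 21 > Phys/tier2 19 > Calc/tier1 16 > Econ/tier2 15 > Calc/tier2 14 > Chem/tier2 11.
Phys tier1 at 26: fill all 25 ; 80 left.
Econ tier1 at 24: fill all 25 ; 55 left.
Fill Chem tier1 block (25 at 21) ; 30 left.
Phys/tier2 (19): +10 ; 20 left.
Calc tier1 at 16: only 20 left, fill 20.
Total = 26×25 + 24×25 + 21×25 + 19×10 + 16×20 = 2285.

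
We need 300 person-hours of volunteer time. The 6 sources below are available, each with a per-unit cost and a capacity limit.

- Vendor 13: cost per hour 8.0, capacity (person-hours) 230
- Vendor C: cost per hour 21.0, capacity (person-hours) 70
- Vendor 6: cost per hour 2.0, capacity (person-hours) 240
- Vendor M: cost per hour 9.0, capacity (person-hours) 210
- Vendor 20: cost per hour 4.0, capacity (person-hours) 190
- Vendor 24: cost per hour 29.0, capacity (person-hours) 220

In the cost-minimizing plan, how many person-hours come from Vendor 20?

60

Fill from the cheapest source first.
Vendor 6 (2.0): use full 240 ; 60 person-hours to go.
Vendor 20 (4.0): take the remaining 60 ; done.
Vendor 13, Vendor M, Vendor C, Vendor 24: unused.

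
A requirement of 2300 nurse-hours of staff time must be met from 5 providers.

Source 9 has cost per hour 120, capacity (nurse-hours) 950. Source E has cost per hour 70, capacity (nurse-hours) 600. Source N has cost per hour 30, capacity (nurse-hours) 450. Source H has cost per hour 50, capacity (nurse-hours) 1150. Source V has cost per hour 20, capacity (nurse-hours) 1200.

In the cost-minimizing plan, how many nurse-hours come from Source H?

650

Use providers in increasing cost order.
Source V (20): use full 1200 — 1100 nurse-hours to go.
Source N at 30: take all 450 nurse-hours — 650 still needed.
Source H at 50: take 650 of its 1150 — requirement met.
Source E, Source 9: unused.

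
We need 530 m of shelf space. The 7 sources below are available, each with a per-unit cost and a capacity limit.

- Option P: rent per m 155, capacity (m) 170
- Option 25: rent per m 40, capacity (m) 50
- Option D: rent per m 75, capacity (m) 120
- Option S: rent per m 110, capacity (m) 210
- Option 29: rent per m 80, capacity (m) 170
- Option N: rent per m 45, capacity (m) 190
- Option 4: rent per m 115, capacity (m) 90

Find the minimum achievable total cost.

33150

Fill from the cheapest source first.
Option 25 (40): use full 50 — 480 m to go.
Option N at 45: take all 190 m — 290 still needed.
Option D (75): use full 120 — 170 m to go.
Option 29 at 80: take all 170 m — 0 still needed.
Option S, Option 4, Option P: unused.
Cost = 50×40 + 190×45 + 120×75 + 170×80 = 33150.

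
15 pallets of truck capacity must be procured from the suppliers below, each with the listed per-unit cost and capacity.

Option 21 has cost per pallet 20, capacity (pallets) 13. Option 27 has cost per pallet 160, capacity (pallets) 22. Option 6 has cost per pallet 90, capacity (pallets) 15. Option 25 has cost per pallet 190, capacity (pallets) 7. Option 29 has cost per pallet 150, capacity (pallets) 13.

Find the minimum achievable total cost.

Fill from the cheapest supplier first.
Take 13 from Option 21 at 20 — need 2 more.
Option 6 (90): take the remaining 2 — done.
Option 29, Option 27, Option 25: unused.
Cost = 13×20 + 2×90 = 440.

440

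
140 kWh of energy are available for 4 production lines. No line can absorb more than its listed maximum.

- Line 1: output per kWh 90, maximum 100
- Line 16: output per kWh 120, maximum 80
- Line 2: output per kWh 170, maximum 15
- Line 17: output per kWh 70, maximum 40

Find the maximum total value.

16200

Highest output per kWh first: Line 2 170 > Line 16 120 > Line 1 90 > Line 17 70.
Give Line 2 15 to hit its cap of 15 — 125 left.
Line 16 takes 80 to reach its cap of 80 — 45 left.
Line 1 has room for 100 but only 45 remain, so it gets 45.
Total = 90×45 + 120×80 + 170×15 = 16200.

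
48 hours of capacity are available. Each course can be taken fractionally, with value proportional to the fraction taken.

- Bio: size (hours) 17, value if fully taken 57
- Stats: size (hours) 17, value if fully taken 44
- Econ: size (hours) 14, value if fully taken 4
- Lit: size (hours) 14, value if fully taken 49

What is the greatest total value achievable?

150

Rank by value-to-size ratio: Lit 49/14≈3.5, Bio 57/17≈3.35, Stats 44/17≈2.59, Econ 4/14≈0.286.
Lit: take in full, 14 hours for value 49 ; 34 left.
Take all of Bio (17 hours, value 57) ; 17 hours left.
Stats: take in full, 17 hours for value 44 ; 0 left.
Total value = 150.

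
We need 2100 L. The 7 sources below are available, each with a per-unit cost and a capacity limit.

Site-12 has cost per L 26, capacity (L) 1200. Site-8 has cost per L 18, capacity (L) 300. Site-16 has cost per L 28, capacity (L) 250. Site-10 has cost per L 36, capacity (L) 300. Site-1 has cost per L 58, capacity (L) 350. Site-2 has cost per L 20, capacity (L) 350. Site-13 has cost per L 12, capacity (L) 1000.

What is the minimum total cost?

Cheapest first:
Site-13 (12): use full 1000 — 1100 L to go.
Site-8 at 18: take all 300 L — 800 still needed.
Site-2 at 20: take all 350 L — 450 still needed.
Take 450 from Site-12 at 26 to finish.
Site-16, Site-10, Site-1: unused.
Cost = 1000×12 + 300×18 + 350×20 + 450×26 = 36100.

36100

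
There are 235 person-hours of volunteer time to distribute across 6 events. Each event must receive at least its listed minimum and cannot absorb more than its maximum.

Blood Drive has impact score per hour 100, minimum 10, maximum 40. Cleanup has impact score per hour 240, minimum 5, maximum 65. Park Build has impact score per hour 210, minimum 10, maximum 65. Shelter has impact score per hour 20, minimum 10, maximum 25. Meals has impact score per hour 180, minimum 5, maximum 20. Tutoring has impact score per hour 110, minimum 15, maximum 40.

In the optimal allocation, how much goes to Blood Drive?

Meeting every minimum uses 10+5+10+10+5+15 = 55 person-hours, leaving 180.
Rank by impact score per hour: Cleanup 240 > Park Build 210 > Meals 180 > Tutoring 110 > Blood Drive 100 > Shelter 20.
Give Cleanup 60 more to hit its cap of 65 → 120 left.
Park Build takes 55 more to reach its cap of 65 → 65 left.
Meals: +15 to 20 (cap) → 50 left.
Tutoring takes 25 more to reach its cap of 40 → 25 left.
Blood Drive: +25 (room for 30) → 35. Pool exhausted.

35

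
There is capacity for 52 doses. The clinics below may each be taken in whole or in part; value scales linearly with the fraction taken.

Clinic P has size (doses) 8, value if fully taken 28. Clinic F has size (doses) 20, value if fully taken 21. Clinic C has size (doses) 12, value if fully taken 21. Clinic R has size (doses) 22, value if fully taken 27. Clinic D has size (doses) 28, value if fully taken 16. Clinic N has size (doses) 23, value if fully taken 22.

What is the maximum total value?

86.5

Sort by value density: Clinic P 28/8≈3.5, Clinic C 21/12≈1.75, Clinic R 27/22≈1.23, Clinic F 21/20≈1.05, Clinic N 22/23≈0.957, Clinic D 16/28≈0.571.
Clinic P: take in full, 8 doses for value 28 — 44 left.
All 12 doses of Clinic C fit (value 21) — 32 remain.
Take all of Clinic R (22 doses, value 27) — 10 doses left.
Fill the last 10 doses with part of Clinic F: 10/20 of it earns 10.5.
Total value = 86.5.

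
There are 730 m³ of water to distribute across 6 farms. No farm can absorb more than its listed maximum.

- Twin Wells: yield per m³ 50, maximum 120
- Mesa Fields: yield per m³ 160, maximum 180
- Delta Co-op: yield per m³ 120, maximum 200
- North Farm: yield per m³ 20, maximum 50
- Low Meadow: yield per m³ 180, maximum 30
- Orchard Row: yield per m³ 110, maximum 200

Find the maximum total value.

86200

Highest yield per m³ first: Low Meadow 180 > Mesa Fields 160 > Delta Co-op 120 > Orchard Row 110 > Twin Wells 50 > North Farm 20.
Give Low Meadow 30 to hit its cap of 30 ; 700 left.
Give Mesa Fields 180 to hit its cap of 180 ; 520 left.
Delta Co-op takes 200 to reach its cap of 200 ; 320 left.
Orchard Row: +200 to 200 (cap) ; 120 left.
Twin Wells takes 120 to reach its cap of 120 ; 0 left.
Total = 50×120 + 160×180 + 120×200 + 180×30 + 110×200 = 86200.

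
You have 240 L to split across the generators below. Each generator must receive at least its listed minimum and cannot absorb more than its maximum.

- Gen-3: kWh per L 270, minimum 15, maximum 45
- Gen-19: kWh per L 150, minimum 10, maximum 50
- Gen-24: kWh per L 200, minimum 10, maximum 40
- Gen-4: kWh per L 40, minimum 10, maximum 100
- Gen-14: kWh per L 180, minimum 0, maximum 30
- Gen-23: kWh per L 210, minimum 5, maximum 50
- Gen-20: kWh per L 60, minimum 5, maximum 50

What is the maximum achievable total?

44850

Meeting every minimum uses 15+10+10+10+0+5+5 = 55 L, leaving 185.
Highest kWh per L first: Gen-3 270 > Gen-23 210 > Gen-24 200 > Gen-14 180 > Gen-19 150 > Gen-20 60 > Gen-4 40.
Give Gen-3 30 more to hit its cap of 45 ; 155 left.
Gen-23 takes 45 more to reach its cap of 50 ; 110 left.
Gen-24: +30 to 40 (cap) ; 80 left.
Gen-14: +30 to 30 (cap) ; 50 left.
Gen-19 takes 40 more to reach its cap of 50 ; 10 left.
Only 10 left; Gen-20 takes them to reach 15.
Total = 270×45 + 150×50 + 200×40 + 40×10 + 180×30 + 210×50 + 60×15 = 44850.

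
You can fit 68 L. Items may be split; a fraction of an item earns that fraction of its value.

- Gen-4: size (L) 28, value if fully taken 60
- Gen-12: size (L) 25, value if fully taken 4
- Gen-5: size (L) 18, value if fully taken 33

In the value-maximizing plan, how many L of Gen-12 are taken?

22

Sort by value density: Gen-4 60/28≈2.14, Gen-5 33/18≈1.83, Gen-12 4/25≈0.16.
All 28 L of Gen-4 fit (value 60) ; 40 remain.
Gen-5: take in full, 18 L for value 33 ; 22 left.
Fill the last 22 L with part of Gen-12: 22/25 of it earns 3.52.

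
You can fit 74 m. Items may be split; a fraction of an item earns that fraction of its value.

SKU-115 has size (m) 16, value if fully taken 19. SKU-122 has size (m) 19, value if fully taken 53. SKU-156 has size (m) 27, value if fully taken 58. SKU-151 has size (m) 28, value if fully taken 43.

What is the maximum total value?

Sort by value density: SKU-122 53/19≈2.79, SKU-156 58/27≈2.15, SKU-151 43/28≈1.54, SKU-115 19/16≈1.19.
All 19 m of SKU-122 fit (value 53) — 55 remain.
Take all of SKU-156 (27 m, value 58) — 28 m left.
SKU-151: take in full, 28 m for value 43 — 0 left.
Total value = 154.

154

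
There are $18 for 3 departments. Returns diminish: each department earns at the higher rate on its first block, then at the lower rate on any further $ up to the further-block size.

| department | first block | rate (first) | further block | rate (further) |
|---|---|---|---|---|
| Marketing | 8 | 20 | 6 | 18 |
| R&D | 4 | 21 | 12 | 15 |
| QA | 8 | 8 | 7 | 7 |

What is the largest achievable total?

Order all 6 blocks by rate: R&D/first 21 > Marketing/first 20 > Marketing/second 18 > R&D/second 15 > QA/first 8 > QA/second 7.
Fill R&D first block (4 at 21) ; 14 left.
Fill Marketing first block (8 at 20) ; 6 left.
Marketing/second (18): +6 ; 0 left.
Total = 21×4 + 20×8 + 18×6 = 352.

352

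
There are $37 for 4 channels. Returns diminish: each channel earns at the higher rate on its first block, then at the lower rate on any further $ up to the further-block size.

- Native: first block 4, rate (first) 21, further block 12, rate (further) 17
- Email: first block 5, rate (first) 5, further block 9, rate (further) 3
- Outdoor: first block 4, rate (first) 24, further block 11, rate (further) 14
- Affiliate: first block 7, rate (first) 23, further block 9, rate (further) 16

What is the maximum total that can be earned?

703

Treat each block as its own option and order by rate: Outdoor/T1 24 > Affiliate/T1 23 > Native/T1 21 > Native/T2 17 > Affiliate/T2 16 > Outdoor/T2 14 > Email/T1 5 > Email/T2 3.
Outdoor/T1 (24): +4 → 33 left.
Affiliate T1 at 23: fill all 7 → 26 left.
Fill Native T1 block (4 at 21) → 22 left.
Fill Native T2 block (12 at 17) → 10 left.
Affiliate/T2 (16): +9 → 1 left.
Outdoor/T2: +1 of 11 at 14; pool empty.
Total = 24×4 + 23×7 + 21×4 + 17×12 + 16×9 + 14×1 = 703.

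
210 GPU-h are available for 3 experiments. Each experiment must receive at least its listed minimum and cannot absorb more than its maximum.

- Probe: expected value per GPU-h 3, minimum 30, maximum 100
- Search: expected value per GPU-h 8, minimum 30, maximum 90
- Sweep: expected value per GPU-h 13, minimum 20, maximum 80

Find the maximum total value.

Meeting every minimum uses 30+30+20 = 80 GPU-h, leaving 130.
Order the experiments by expected value per GPU-h: Sweep 13 > Search 8 > Probe 3.
Sweep: +60 to 80 (cap) → 70 left.
Give Search 60 more to hit its cap of 90 → 10 left.
Only 10 left; Probe takes them to reach 40.
Total = 3×40 + 8×90 + 13×80 = 1880.

1880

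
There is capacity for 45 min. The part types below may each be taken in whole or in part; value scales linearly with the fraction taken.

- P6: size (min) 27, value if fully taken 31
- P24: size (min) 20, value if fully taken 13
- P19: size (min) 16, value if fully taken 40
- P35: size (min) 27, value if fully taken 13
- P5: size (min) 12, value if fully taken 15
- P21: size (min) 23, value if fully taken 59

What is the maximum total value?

Best value per unit of size first: P21 59/23≈2.57, P19 40/16≈2.5, P5 15/12≈1.25, P6 31/27≈1.15, P24 13/20≈0.65, P35 13/27≈0.481.
Take all of P21 (23 min, value 59) → 22 min left.
All 16 min of P19 fit (value 40) → 6 remain.
6 min left: a 6/12 share of P5 gives 15×6/12 = 7.5.
Total value = 106.5.

106.5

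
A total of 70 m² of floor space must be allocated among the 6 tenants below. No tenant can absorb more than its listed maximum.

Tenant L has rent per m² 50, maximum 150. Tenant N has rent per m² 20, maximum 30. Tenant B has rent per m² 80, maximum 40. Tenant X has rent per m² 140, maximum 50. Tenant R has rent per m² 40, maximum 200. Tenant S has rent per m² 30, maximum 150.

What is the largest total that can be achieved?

8600

Highest rent per m² first: Tenant X 140 > Tenant B 80 > Tenant L 50 > Tenant R 40 > Tenant S 30 > Tenant N 20.
Tenant X takes 50 to reach its cap of 50 — 20 left.
Only 20 left; Tenant B takes them to reach 20.
Total = 80×20 + 140×50 = 8600.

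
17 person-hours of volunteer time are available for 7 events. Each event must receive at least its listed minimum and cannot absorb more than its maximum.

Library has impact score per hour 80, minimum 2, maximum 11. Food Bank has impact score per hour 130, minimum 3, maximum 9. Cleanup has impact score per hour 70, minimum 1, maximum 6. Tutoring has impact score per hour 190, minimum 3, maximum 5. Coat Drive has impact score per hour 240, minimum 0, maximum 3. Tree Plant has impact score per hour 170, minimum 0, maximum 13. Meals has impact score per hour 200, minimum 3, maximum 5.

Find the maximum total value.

2910

Meeting every minimum uses 2+3+1+3+0+0+3 = 12 person-hours, leaving 5.
Highest impact score per hour first: Coat Drive 240 > Meals 200 > Tutoring 190 > Tree Plant 170 > Food Bank 130 > Library 80 > Cleanup 70.
Coat Drive takes 3 more to reach its cap of 3 — 2 left.
Meals: +2 to 5 (cap) — 0 left.
Total = 80×2 + 130×3 + 70×1 + 190×3 + 240×3 + 200×5 = 2910.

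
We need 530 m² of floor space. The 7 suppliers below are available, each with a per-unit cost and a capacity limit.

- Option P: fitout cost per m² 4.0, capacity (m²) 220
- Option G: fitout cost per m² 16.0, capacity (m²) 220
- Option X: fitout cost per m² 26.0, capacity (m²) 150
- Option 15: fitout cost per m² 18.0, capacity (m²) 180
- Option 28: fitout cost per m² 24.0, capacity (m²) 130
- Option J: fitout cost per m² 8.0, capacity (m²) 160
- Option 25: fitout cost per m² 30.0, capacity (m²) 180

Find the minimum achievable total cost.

Cheapest first:
Take 220 from Option P at 4.0 → need 310 more.
Option J (8.0): use full 160 → 150 m² to go.
Take 150 from Option G at 16.0 to finish.
Option 15, Option 28, Option X, Option 25: unused.
Cost = 220×4.0 + 160×8.0 + 150×16.0 = 4560.

4560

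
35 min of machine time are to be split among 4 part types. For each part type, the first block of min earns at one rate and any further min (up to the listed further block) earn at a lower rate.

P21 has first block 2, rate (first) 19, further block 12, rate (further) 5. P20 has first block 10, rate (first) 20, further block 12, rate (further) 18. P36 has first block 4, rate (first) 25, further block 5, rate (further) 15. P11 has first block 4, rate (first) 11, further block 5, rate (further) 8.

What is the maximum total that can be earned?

Order all 8 blocks by rate: P36/T1 25 > P20/T1 20 > P21/T1 19 > P20/T2 18 > P36/T2 15 > P11/T1 11 > P11/T2 8 > P21/T2 5.
P36/T1 (25): +4 ; 31 left.
Fill P20 T1 block (10 at 20) ; 21 left.
Fill P21 T1 block (2 at 19) ; 19 left.
Fill P20 T2 block (12 at 18) ; 7 left.
P36/T2 (15): +5 ; 2 left.
P11 T1 at 11: only 2 left, fill 2.
Total = 25×4 + 20×10 + 19×2 + 18×12 + 15×5 + 11×2 = 651.

651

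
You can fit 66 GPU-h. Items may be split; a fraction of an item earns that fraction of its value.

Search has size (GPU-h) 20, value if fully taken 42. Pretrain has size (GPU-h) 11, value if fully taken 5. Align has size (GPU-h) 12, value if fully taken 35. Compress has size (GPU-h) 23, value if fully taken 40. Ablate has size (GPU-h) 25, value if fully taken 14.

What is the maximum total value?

123.16

Sort by value density: Align 35/12≈2.92, Search 42/20≈2.1, Compress 40/23≈1.74, Ablate 14/25≈0.56, Pretrain 5/11≈0.455.
Take all of Align (12 GPU-h, value 35) ; 54 GPU-h left.
Search: take in full, 20 GPU-h for value 42 ; 34 left.
All 23 GPU-h of Compress fit (value 40) ; 11 remain.
Only 11 GPU-h remain; take 11/25 of Ablate for value 14×11/25 = 6.16.
Total value = 123.16.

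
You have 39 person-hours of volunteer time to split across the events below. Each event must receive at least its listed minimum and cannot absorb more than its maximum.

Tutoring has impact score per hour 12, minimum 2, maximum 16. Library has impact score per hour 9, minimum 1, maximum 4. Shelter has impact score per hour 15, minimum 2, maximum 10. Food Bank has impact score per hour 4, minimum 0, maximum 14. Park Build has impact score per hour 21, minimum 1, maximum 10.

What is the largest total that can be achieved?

Meeting every minimum uses 2+1+2+0+1 = 6 person-hours, leaving 33.
Highest impact score per hour first: Park Build 21 > Shelter 15 > Tutoring 12 > Library 9 > Food Bank 4.
Park Build takes 9 more to reach its cap of 10 ; 24 left.
Shelter takes 8 more to reach its cap of 10 ; 16 left.
Give Tutoring 14 more to hit its cap of 16 ; 2 left.
Library has room for 3 more but only 2 remain, so it gets 3.
Total = 12×16 + 9×3 + 15×10 + 21×10 = 579.

579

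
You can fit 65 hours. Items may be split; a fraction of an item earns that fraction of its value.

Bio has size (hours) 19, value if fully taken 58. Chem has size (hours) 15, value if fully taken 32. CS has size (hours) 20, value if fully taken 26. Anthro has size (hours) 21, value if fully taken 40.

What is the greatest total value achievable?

Rank by value-to-size ratio: Bio 58/19≈3.05, Chem 32/15≈2.13, Anthro 40/21≈1.9, CS 26/20≈1.3.
Bio: take in full, 19 hours for value 58 ; 46 left.
Take all of Chem (15 hours, value 32) ; 31 hours left.
All 21 hours of Anthro fit (value 40) ; 10 remain.
Fill the last 10 hours with part of CS: 10/20 of it earns 13.
Total value = 143.

143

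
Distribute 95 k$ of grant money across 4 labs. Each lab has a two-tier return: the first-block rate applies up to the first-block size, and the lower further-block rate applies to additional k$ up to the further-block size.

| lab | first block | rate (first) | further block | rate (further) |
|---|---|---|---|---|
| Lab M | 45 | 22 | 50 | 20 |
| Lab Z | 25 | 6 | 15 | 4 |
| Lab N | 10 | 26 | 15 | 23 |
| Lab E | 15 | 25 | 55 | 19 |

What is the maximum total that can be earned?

2170

Rank every tier by rate: Lab N/tier1 26 > Lab E/tier1 25 > Lab N/tier2 23 > Lab M/tier1 22 > Lab M/tier2 20 > Lab E/tier2 19 > Lab Z/tier1 6 > Lab Z/tier2 4.
Fill Lab N tier1 block (10 at 26) — 85 left.
Fill Lab E tier1 block (15 at 25) — 70 left.
Lab N tier2 at 23: fill all 15 — 55 left.
Lab M/tier1 (22): +45 — 10 left.
Lab M/tier2: +10 of 50 at 20; pool empty.
Total = 26×10 + 25×15 + 23×15 + 22×45 + 20×10 = 2170.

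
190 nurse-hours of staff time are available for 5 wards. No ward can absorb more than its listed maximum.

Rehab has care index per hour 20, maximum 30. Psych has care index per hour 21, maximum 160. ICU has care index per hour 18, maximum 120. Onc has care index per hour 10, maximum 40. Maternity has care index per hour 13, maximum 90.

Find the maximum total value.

Order the wards by care index per hour: Psych 21 > Rehab 20 > ICU 18 > Maternity 13 > Onc 10.
Psych takes 160 to reach its cap of 160 ; 30 left.
Give Rehab 30 to hit its cap of 30 ; 0 left.
Total = 20×30 + 21×160 = 3960.

3960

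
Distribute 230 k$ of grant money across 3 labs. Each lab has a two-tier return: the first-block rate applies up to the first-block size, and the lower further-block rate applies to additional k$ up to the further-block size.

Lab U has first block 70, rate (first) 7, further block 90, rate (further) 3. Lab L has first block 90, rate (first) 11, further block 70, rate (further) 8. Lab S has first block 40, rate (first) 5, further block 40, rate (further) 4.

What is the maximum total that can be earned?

2040

Treat each block as its own option and order by rate: Lab L/first 11 > Lab L/second 8 > Lab U/first 7 > Lab S/first 5 > Lab S/second 4 > Lab U/second 3.
Lab L/first (11): +90 → 140 left.
Lab L second at 8: fill all 70 → 70 left.
Lab U first at 7: fill all 70 → 0 left.
Total = 11×90 + 8×70 + 7×70 = 2040.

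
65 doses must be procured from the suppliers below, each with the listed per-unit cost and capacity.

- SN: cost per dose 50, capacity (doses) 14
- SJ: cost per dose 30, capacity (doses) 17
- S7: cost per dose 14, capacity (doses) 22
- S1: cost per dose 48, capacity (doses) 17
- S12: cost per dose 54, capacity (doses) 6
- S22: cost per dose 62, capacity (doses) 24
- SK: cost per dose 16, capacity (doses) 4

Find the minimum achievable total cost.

Cheapest first:
S7 at 14: take all 22 doses — 43 still needed.
SK (16): use full 4 — 39 doses to go.
SJ (30): use full 17 — 22 doses to go.
Take 17 from S1 at 48 — need 5 more.
SN at 50: take 5 of its 14 — requirement met.
S12, S22: unused.
Cost = 22×14 + 4×16 + 17×30 + 17×48 + 5×50 = 1948.

1948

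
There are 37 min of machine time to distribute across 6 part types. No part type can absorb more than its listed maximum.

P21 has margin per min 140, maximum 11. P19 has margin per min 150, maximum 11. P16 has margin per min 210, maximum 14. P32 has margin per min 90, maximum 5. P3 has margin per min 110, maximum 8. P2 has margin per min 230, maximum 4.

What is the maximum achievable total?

6630

Order the part types by margin per min: P2 230 > P16 210 > P19 150 > P21 140 > P3 110 > P32 90.
P2: +4 to 4 (cap) — 33 left.
P16 takes 14 to reach its cap of 14 — 19 left.
P19: +11 to 11 (cap) — 8 left.
P21 has room for 11 but only 8 remain, so it gets 8.
Total = 140×8 + 150×11 + 210×14 + 230×4 = 6630.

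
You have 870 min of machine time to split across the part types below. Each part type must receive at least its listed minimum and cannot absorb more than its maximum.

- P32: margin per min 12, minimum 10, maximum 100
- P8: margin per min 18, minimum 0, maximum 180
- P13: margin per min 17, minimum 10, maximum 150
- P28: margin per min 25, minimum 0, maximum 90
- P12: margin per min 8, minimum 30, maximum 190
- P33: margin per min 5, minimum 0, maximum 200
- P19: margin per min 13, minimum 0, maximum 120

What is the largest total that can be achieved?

Meeting every minimum uses 10+0+10+0+30+0+0 = 50 min, leaving 820.
Rank by margin per min: P28 25 > P8 18 > P13 17 > P19 13 > P32 12 > P12 8 > P33 5.
P28: +90 to 90 (cap) → 730 left.
P8 takes 180 more to reach its cap of 180 → 550 left.
P13 takes 140 more to reach its cap of 150 → 410 left.
P19: +120 to 120 (cap) → 290 left.
Give P32 90 more to hit its cap of 100 → 200 left.
Give P12 160 more to hit its cap of 190 → 40 left.
Only 40 left; P33 takes them to reach 40.
Total = 12×100 + 18×180 + 17×150 + 25×90 + 8×190 + 5×40 + 13×120 = 12520.

12520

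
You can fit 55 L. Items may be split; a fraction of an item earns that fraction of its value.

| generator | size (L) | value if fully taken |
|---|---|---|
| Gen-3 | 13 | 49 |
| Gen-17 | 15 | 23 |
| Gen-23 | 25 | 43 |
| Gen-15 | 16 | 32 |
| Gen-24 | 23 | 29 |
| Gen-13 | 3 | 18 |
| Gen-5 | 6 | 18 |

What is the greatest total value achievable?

146.24

Sort by value density: Gen-13 18/3≈6, Gen-3 49/13≈3.77, Gen-5 18/6≈3, Gen-15 32/16≈2, Gen-23 43/25≈1.72, Gen-17 23/15≈1.53, Gen-24 29/23≈1.26.
Take all of Gen-13 (3 L, value 18) — 52 L left.
All 13 L of Gen-3 fit (value 49) — 39 remain.
Gen-5: take in full, 6 L for value 18 — 33 left.
Gen-15: take in full, 16 L for value 32 — 17 left.
Only 17 L remain; take 17/25 of Gen-23 for value 43×17/25 = 29.24.
Total value = 146.24.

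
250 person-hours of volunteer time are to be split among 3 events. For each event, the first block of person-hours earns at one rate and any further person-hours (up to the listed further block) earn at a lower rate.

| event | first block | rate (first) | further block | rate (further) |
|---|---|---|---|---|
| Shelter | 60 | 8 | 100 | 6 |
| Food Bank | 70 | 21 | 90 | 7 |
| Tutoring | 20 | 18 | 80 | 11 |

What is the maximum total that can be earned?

3330

Order all 6 blocks by rate: Food Bank/T1 21 > Tutoring/T1 18 > Tutoring/T2 11 > Shelter/T1 8 > Food Bank/T2 7 > Shelter/T2 6.
Food Bank/T1 (21): +70 ; 180 left.
Tutoring/T1 (18): +20 ; 160 left.
Tutoring T2 at 11: fill all 80 ; 80 left.
Shelter T1 at 8: fill all 60 ; 20 left.
Food Bank/T2: +20 of 90 at 7; pool empty.
Total = 21×70 + 18×20 + 11×80 + 8×60 + 7×20 = 3330.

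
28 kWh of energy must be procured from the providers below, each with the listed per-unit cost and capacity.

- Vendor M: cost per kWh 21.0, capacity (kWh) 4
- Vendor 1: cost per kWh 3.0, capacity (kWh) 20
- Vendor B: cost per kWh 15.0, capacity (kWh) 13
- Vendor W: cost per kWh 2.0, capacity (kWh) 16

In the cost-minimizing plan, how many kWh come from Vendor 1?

Fill from the cheapest provider first.
Vendor W (2.0): use full 16 ; 12 kWh to go.
Vendor 1 (3.0): take the remaining 12 ; done.
Vendor B, Vendor M: unused.

12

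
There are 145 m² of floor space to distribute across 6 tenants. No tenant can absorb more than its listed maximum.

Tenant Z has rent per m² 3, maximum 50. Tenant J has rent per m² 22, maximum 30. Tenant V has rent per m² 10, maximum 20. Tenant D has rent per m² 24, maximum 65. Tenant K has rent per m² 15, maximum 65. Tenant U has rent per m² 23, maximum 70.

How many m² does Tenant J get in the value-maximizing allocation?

10

Order the tenants by rent per m²: Tenant D 24 > Tenant U 23 > Tenant J 22 > Tenant K 15 > Tenant V 10 > Tenant Z 3.
Give Tenant D 65 to hit its cap of 65 ; 80 left.
Tenant U takes 70 to reach its cap of 70 ; 10 left.
Tenant J: +10 (room for 30) → 10. Pool exhausted.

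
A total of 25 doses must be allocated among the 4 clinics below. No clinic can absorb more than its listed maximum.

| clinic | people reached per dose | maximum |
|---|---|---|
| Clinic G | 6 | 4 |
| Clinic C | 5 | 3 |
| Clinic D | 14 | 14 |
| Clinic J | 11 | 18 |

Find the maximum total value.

317

Highest people reached per dose first: Clinic D 14 > Clinic J 11 > Clinic G 6 > Clinic C 5.
Clinic D: +14 to 14 (cap) ; 11 left.
Clinic J has room for 18 but only 11 remain, so it gets 11.
Total = 14×14 + 11×11 = 317.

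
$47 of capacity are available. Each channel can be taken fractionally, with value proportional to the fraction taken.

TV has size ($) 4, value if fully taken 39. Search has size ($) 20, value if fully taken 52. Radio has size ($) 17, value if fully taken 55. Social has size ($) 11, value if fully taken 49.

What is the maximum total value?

Best value per unit of size first: TV 39/4≈9.75, Social 49/11≈4.45, Radio 55/17≈3.24, Search 52/20≈2.6.
TV: take in full, 4 $ for value 39 — 43 left.
Social: take in full, 11 $ for value 49 — 32 left.
All 17 $ of Radio fit (value 55) — 15 remain.
15 $ left: a 15/20 share of Search gives 52×15/20 = 39.
Total value = 182.

182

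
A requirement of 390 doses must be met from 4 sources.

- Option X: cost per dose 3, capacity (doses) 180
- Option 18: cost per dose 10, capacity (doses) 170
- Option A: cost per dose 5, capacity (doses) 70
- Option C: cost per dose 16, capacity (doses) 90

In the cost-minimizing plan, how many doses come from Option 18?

140

Cheapest first:
Option X (3): use full 180 → 210 doses to go.
Option A at 5: take all 70 doses → 140 still needed.
Option 18 at 10: take 140 of its 170 → requirement met.
Option C: unused.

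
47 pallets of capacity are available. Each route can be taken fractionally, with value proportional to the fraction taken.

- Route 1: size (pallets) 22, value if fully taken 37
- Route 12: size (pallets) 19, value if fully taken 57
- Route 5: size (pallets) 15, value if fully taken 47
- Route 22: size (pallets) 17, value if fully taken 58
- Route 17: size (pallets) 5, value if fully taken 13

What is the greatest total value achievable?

150

Sort by value density: Route 22 58/17≈3.41, Route 5 47/15≈3.13, Route 12 57/19≈3, Route 17 13/5≈2.6, Route 1 37/22≈1.68.
Take all of Route 22 (17 pallets, value 58) — 30 pallets left.
Route 5: take in full, 15 pallets for value 47 — 15 left.
Only 15 pallets remain; take 15/19 of Route 12 for value 57×15/19 = 45.
Total value = 150.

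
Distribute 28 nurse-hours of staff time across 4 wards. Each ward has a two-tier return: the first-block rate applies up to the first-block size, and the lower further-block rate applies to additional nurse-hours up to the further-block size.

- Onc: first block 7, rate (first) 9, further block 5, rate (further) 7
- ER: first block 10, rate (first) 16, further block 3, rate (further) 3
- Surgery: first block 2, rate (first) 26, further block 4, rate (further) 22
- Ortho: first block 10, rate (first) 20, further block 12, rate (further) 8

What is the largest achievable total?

Rank every tier by rate: Surgery/tier1 26 > Surgery/tier2 22 > Ortho/tier1 20 > ER/tier1 16 > Onc/tier1 9 > Ortho/tier2 8 > Onc/tier2 7 > ER/tier2 3.
Surgery/tier1 (26): +2 ; 26 left.
Surgery tier2 at 22: fill all 4 ; 22 left.
Ortho tier1 at 20: fill all 10 ; 12 left.
Fill ER tier1 block (10 at 16) ; 2 left.
2 remain; put them into Onc tier1 at 9.
Total = 26×2 + 22×4 + 20×10 + 16×10 + 9×2 = 518.

518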